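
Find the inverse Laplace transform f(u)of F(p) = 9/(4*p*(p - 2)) 9*exp(u)*sinh(u)/4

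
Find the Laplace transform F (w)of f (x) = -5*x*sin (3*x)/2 -15*w/ (w^2 + 9)^2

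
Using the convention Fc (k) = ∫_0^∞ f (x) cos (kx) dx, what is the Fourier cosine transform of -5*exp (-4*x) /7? -20/ (7*k^2 + 112) 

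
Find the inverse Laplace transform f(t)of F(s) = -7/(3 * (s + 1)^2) -7 * t * exp(-t)/3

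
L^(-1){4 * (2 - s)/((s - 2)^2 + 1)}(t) -4 * exp(2 * t) * cos(t)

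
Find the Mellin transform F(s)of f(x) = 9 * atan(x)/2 -9 * pi * sec(pi * s/2)/(4 * s)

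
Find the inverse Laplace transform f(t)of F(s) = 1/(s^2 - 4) sinh(2 * t)/2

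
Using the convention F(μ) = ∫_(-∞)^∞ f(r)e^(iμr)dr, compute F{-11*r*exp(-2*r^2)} -11*sqrt(2)*I*sqrt(pi)*μ*exp(-μ^2/8)/8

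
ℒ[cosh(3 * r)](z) z/(z^2 - 9)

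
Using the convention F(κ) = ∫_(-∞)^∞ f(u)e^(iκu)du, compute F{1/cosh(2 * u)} pi/(2 * cosh(pi * κ/4))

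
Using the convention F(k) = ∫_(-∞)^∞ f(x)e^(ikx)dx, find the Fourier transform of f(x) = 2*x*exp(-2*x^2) sqrt(2)*I*sqrt(pi)*k*exp(-k^2/8)/4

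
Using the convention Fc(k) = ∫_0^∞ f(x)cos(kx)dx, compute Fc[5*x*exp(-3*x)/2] 5*(9 - k^2)/(2*(k^2 + 9)^2)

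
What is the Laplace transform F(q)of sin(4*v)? 4/(q^2 + 16)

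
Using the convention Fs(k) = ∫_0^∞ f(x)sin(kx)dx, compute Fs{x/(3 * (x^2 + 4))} pi * exp(-2 * k)/6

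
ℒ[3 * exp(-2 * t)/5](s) 3/(5 * (s + 2))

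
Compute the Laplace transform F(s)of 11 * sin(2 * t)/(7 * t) 11 * atan(2/s)/7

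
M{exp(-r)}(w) gamma(w)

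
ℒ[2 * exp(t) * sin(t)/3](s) 2/(3 * ((s - 1)^2 + 1))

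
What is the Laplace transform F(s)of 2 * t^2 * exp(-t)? 4/(s + 1)^3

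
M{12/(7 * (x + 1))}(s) 12 * pi * csc(pi * s)/7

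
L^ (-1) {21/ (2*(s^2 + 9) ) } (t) 7*sin (3*t) /2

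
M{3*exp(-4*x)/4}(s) 3*gamma(s)/(4*2^(2*s))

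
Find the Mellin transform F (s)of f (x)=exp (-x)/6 gamma (s)/6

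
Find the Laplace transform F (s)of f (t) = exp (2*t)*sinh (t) 1/ ( (s - 2)^2 - 1)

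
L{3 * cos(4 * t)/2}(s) 3 * s/(2 * (s^2 + 16))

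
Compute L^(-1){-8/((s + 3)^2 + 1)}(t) -8 * exp(-3 * t) * sin(t)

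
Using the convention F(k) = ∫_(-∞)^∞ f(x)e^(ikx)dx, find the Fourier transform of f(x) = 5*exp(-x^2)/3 5*sqrt(pi)*exp(-k^2/4)/3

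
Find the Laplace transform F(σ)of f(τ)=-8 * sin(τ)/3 -8/(3 * σ^2+3)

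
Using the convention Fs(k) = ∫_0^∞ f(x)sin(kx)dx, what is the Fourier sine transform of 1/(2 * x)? pi/4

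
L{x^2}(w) 2/w^3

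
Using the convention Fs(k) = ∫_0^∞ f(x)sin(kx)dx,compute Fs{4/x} 2*pi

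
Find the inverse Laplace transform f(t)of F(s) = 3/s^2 3 * t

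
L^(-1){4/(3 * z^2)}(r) 4 * r/3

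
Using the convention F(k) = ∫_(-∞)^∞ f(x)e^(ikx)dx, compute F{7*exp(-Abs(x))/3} 14/(3*(k^2 + 1))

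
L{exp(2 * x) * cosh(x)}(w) (w - 2)/((w - 2)^2-1)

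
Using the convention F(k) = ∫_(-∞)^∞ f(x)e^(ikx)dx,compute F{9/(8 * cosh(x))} 9 * pi/(8 * cosh(pi * k/2))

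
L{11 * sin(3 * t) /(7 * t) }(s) 11 * atan(3/s) /7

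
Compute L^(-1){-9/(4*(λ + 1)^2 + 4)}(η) -9*exp(-η)*sin(η)/4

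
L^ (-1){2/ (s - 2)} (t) 2*exp (2*t)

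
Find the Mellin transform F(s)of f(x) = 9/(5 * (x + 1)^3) 9 * pi * (s - 2) * (s - 1)/(10 * sin(pi * s))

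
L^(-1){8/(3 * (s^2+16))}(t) 2 * sin(4 * t)/3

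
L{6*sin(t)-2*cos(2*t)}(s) 6/(s^2 + 1)-2*s/(s^2 + 4)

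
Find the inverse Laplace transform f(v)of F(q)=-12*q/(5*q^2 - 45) -12*cosh(3*v)/5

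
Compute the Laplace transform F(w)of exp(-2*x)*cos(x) (w + 2)/((w + 2)^2 + 1)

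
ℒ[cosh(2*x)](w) w/(w^2 - 4)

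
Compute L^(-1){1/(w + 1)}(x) exp(-x)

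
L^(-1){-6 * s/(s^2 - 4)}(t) -6 * cosh(2 * t)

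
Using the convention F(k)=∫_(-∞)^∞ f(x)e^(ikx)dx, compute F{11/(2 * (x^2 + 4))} 11 * pi * exp(-2 * Abs(k))/4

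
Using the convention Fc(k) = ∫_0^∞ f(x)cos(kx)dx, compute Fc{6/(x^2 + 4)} 3 * pi * exp(-2 * k)/2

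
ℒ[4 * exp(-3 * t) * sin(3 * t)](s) 12/((s + 3)^2 + 9)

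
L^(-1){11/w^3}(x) 11*x^2/2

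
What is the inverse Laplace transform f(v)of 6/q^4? v^3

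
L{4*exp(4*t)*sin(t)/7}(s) 4/(7*((s - 4)^2 + 1))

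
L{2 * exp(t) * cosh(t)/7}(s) 2 * (s - 1)/(7 * s * (s - 2))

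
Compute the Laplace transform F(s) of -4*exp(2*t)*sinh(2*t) -8/(s*(s - 4) ) 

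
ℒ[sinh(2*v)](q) 2/(q^2 - 4)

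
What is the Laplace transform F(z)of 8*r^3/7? 48/(7*z^4)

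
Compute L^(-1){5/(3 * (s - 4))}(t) 5 * exp(4 * t)/3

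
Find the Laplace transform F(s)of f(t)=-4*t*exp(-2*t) -4/(s + 2)^2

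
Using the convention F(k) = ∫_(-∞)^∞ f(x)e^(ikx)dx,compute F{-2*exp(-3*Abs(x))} -12/(k^2 + 9)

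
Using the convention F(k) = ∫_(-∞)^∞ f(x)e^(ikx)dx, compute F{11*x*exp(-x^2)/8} 11*I*sqrt(pi)*k*exp(-k^2/4)/16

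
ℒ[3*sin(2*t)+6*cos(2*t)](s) 6*s/(s^2+4)+6/(s^2+4)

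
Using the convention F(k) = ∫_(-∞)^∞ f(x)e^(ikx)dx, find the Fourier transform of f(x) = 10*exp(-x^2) 10*sqrt(pi)*exp(-k^2/4)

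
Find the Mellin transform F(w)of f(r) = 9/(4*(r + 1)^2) -9*pi*(w - 1)/(4*sin(pi*w))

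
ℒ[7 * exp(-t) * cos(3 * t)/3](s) 7 * (s + 1)/(3 * ((s + 1)^2 + 9))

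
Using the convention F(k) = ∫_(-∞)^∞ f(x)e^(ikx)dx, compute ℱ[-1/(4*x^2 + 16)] -pi*exp(-2*Abs(k))/8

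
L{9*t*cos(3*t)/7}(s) 9*(s^2 - 9)/(7*(s^2 + 9)^2)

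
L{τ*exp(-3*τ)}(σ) (σ + 3)^(-2)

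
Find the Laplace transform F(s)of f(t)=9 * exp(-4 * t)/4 9/(4 * (s + 4))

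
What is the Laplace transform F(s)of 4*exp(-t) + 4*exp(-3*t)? 4/(s + 1) + 4/(s + 3)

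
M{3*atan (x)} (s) -3*pi*sec (pi*s/2)/ (2*s)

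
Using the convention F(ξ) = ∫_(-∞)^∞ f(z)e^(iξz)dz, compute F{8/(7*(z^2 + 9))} 8*pi*exp(-3*Abs(ξ))/21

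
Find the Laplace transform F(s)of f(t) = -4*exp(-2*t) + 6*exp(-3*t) 6/(s + 3) - 4/(s + 2)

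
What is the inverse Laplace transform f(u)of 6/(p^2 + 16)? 3 * sin(4 * u)/2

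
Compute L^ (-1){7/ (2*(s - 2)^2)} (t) 7*t*exp (2*t)/2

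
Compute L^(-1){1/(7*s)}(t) 1/7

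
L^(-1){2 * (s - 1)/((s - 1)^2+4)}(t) 2 * exp(t) * cos(2 * t)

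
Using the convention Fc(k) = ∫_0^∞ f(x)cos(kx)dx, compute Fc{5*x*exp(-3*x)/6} 5*(9 - k^2)/(6*(k^2 + 9)^2)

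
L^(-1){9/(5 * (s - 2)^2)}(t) 9 * t * exp(2 * t)/5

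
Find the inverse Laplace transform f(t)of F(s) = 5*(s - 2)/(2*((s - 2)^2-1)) 5*exp(2*t)*cosh(t)/2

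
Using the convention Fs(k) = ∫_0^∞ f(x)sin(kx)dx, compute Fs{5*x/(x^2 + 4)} 5*pi*exp(-2*k)/2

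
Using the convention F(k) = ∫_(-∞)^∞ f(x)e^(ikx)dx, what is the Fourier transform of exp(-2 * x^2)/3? sqrt(2) * sqrt(pi) * exp(-k^2/8)/6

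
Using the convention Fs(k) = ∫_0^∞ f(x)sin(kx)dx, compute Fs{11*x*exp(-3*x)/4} 33*k/(2*(k^2 + 9)^2)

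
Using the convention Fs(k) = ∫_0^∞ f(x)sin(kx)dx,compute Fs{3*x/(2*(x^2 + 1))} 3*pi*exp(-k)/4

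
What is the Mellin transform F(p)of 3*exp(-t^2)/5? 3*gamma(p/2)/10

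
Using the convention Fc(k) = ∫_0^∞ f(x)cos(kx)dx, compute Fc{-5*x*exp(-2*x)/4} 5*(k^2 - 4)/(4*(k^2 + 4)^2)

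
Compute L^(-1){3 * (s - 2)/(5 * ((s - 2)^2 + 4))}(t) 3 * exp(2 * t) * cos(2 * t)/5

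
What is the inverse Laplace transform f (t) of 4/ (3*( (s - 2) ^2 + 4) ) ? 2*exp (2*t)*sin (2*t) /3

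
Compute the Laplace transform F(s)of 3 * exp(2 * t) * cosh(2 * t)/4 3 * (s - 2)/(4 * s * (s - 4))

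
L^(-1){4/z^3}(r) 2*r^2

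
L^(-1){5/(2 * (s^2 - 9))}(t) 5 * sinh(3 * t)/6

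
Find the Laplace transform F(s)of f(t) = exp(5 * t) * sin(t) 1/((s - 5)^2 + 1)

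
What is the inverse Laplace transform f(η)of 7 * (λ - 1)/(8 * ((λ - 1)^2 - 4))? 7 * exp(η) * cosh(2 * η)/8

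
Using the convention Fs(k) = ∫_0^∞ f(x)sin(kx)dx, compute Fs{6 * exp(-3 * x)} 6 * k/(k^2 + 9)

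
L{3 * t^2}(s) 6/s^3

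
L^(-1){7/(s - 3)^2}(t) 7 * t * exp(3 * t)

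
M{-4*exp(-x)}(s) -4*gamma(s)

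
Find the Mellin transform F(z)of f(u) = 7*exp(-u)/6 7*gamma(z)/6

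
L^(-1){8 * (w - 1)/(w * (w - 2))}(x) 8 * exp(x) * cosh(x)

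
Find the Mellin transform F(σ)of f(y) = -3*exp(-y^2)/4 -3*gamma(σ/2)/8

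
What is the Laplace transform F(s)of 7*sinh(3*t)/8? 21/(8*(s^2 - 9))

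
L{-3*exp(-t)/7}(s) -3/(7*s + 7)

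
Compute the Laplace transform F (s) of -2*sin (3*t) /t -2*atan (3/s) 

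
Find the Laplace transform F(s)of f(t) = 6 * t 6/s^2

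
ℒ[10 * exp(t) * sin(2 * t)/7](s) 20/(7 * ((s - 1)^2+4))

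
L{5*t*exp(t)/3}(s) 5/(3*(s - 1)^2)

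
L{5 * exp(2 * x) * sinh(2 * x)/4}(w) 5/(2 * w * (w - 4))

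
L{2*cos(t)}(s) 2*s/(s^2+1)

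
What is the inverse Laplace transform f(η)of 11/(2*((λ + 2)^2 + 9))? 11*exp(-2*η)*sin(3*η)/6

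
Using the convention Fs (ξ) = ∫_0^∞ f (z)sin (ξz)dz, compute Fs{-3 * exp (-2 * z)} -3 * ξ/ (ξ^2 + 4)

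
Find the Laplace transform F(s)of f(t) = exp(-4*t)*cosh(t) (s+4)/((s+4)^2 - 1)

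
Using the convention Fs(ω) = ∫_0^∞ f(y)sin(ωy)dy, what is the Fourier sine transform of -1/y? -pi/2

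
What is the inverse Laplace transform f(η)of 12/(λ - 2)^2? 12*η*exp(2*η)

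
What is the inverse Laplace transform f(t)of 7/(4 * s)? 7/4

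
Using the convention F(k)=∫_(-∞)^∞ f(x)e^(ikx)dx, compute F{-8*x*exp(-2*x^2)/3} -sqrt(2)*I*sqrt(pi)*k*exp(-k^2/8)/3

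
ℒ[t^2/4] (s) 1/(2*s^3)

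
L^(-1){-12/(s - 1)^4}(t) -2*t^3*exp(t)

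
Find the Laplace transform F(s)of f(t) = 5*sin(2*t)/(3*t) 5*atan(2/s)/3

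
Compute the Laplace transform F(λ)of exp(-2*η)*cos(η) (λ+2)/((λ+2)^2+1)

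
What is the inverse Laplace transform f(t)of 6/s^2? 6*t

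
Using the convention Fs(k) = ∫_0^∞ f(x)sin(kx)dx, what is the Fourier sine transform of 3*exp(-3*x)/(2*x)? 3*atan(k/3)/2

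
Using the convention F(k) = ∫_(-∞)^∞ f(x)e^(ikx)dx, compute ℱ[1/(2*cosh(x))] pi/(2*cosh(pi*k/2))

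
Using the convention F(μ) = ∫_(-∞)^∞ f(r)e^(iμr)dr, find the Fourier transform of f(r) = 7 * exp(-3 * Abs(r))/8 21/(4 * (μ^2 + 9))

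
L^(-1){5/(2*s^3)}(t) 5*t^2/4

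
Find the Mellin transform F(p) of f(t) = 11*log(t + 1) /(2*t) -11*pi*csc(pi*p) /(2*p - 2) 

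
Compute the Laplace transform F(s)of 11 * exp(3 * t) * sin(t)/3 11/(3 * ((s - 3)^2 + 1))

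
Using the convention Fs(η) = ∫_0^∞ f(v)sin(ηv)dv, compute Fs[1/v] pi/2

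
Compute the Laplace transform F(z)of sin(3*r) 3/(z^2 + 9)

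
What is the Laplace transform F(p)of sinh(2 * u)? 2/(p^2 - 4)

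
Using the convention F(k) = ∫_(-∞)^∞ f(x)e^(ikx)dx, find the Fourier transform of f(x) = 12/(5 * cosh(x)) 12 * pi/(5 * cosh(pi * k/2))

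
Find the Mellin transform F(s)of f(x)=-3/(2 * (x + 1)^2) 3 * pi * (s - 1)/(2 * sin(pi * s))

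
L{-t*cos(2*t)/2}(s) (4 - s^2)/(2*(s^2 + 4)^2)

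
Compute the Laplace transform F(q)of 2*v 2/q^2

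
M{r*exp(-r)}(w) gamma(w + 1)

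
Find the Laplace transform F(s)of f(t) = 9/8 9/(8 * s)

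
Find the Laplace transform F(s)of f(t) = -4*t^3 -24/s^4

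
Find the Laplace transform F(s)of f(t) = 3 3/s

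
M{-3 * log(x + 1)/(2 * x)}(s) 3 * pi * csc(pi * s)/(2 * (s - 1))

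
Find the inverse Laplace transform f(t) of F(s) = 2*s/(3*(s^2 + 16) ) 2*cos(4*t) /3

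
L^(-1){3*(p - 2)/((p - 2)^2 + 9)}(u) 3*exp(2*u)*cos(3*u)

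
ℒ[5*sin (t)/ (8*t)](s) 5*atan (1/s)/8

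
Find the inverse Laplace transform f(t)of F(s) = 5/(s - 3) 5 * exp(3 * t)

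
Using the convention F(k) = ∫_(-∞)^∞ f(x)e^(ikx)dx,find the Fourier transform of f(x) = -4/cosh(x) -4*pi/cosh(pi*k/2)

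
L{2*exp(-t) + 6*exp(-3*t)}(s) 6/(s + 3) + 2/(s + 1)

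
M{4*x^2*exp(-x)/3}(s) 4*gamma(s + 2)/3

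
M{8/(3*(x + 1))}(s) 8*pi*csc(pi*s)/3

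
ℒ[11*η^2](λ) 22/λ^3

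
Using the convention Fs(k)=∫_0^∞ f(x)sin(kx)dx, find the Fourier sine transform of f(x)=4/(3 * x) 2 * pi/3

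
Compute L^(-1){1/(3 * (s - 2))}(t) exp(2 * t)/3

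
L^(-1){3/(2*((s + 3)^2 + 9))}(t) exp(-3*t)*sin(3*t)/2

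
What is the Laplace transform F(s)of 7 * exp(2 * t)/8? 7/(8 * (s - 2))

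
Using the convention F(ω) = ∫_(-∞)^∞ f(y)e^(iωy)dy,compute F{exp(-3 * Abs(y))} 6/(ω^2 + 9)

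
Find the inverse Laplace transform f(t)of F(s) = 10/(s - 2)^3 5*t^2*exp(2*t)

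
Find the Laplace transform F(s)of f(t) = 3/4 3/(4 * s)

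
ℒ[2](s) 2/s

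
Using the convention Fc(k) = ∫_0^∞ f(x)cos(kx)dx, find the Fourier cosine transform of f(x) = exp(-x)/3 1/(3*(k^2+1))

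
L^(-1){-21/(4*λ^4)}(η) -7*η^3/8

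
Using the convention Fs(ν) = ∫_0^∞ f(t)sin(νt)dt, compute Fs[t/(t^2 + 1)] pi * exp(-ν)/2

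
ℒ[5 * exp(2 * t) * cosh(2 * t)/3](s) 5 * (s - 2)/(3 * s * (s - 4))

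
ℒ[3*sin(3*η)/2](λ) 9/(2*(λ^2 + 9))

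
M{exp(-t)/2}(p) gamma(p)/2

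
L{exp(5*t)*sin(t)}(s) 1/((s - 5)^2 + 1)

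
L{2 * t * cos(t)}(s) 2 * (s^2 - 1)/(s^2 + 1)^2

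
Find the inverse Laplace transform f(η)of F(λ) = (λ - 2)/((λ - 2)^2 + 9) exp(2*η)*cos(3*η)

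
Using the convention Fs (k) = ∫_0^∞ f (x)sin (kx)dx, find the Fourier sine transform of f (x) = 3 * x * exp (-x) 6 * k/ (k^2 + 1)^2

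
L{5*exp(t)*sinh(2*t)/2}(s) 5/((s - 1)^2 - 4)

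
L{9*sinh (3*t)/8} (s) 27/ (8*(s^2 - 9))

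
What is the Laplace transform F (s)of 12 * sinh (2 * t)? 24/ (s^2 - 4)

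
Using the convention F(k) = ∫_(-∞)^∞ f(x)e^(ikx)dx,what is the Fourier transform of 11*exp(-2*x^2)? 11*sqrt(2)*sqrt(pi)*exp(-k^2/8)/2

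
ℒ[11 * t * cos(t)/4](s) 11 * (s^2 - 1)/(4 * (s^2 + 1)^2)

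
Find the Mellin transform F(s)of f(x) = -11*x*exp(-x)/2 -11*gamma(s+1)/2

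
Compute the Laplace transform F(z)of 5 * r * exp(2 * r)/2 5/(2 * (z - 2)^2)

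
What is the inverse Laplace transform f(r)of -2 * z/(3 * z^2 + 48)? -2 * cos(4 * r)/3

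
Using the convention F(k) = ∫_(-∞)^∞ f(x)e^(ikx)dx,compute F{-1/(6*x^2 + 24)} -pi*exp(-2*Abs(k))/12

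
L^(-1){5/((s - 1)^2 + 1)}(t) 5*exp(t)*sin(t)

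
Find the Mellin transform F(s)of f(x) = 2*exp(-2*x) 2^(1 - s)*gamma(s)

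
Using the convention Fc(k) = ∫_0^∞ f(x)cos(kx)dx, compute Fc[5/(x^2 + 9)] 5 * pi * exp(-3 * k)/6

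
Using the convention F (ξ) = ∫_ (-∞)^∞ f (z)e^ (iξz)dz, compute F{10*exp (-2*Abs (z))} 40/ (ξ^2 + 4)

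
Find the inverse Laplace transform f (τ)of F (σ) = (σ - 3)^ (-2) τ*exp (3*τ)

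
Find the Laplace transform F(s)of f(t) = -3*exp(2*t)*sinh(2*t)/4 -3/(2*s*(s - 4))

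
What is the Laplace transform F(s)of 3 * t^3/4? 9/(2 * s^4)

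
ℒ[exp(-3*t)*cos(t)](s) (s + 3)/((s + 3)^2 + 1)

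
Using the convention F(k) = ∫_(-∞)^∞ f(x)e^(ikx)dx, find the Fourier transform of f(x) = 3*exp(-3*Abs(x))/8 9/(4*(k^2 + 9))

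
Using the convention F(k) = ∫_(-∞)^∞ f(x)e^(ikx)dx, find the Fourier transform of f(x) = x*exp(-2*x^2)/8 sqrt(2)*I*sqrt(pi)*k*exp(-k^2/8)/64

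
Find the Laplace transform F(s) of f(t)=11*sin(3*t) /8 33/(8*(s^2 + 9) ) 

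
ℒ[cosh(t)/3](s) s/(3*(s^2-1))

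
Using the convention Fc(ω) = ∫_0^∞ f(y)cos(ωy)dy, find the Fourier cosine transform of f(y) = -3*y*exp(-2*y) 3*(ω^2 - 4)/(ω^2 + 4)^2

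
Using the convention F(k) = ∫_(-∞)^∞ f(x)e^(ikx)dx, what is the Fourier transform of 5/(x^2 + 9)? 5*pi*exp(-3*Abs(k))/3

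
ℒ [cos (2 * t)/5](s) s/ (5 * (s^2 + 4))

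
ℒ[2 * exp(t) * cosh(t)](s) 2 * (s - 1)/(s * (s - 2))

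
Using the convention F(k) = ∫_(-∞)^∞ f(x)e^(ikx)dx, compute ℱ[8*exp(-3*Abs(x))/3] 16/(k^2 + 9)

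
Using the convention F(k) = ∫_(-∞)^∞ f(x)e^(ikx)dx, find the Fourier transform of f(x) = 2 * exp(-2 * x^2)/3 sqrt(2) * sqrt(pi) * exp(-k^2/8)/3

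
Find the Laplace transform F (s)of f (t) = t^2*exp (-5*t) 2/ (s + 5)^3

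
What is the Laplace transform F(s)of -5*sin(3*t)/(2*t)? -5*atan(3/s)/2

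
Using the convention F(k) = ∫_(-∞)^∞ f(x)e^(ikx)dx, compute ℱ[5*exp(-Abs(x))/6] 5/(3*(k^2 + 1))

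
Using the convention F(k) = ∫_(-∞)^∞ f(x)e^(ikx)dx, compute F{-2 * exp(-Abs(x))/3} -4/(3 * k^2+3)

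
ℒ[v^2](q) 2/q^3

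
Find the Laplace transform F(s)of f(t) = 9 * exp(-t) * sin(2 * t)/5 18/(5 * ((s+1)^2+4))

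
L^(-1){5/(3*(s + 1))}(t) 5*exp(-t)/3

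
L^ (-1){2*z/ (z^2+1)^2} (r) r*sin (r)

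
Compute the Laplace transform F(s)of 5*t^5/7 600/(7*s^6)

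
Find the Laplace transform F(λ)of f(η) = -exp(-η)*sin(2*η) -2/((λ+1)^2+4)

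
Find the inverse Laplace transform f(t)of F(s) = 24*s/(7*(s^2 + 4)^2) 6*t*sin(2*t)/7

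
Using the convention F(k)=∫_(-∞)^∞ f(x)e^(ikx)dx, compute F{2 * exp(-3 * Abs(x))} 12/(k^2 + 9)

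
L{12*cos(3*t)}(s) 12*s/(s^2+9)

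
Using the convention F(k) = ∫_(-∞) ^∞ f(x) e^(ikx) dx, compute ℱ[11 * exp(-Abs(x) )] 22/(k^2 + 1) 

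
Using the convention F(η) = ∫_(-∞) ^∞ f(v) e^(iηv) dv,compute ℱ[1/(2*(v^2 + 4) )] pi*exp(-2*Abs(η) ) /4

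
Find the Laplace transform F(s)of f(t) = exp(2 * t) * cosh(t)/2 (s - 2)/(2 * ((s - 2)^2 - 1))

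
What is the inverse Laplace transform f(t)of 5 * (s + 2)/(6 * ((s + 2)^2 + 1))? 5 * exp(-2 * t) * cos(t)/6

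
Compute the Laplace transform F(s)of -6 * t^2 -12/s^3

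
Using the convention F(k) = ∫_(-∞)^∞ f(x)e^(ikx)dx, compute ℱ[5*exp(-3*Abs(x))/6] 5/(k^2+9)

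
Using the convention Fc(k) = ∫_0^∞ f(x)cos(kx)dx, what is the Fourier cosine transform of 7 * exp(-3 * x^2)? 7 * sqrt(3) * sqrt(pi) * exp(-k^2/12)/6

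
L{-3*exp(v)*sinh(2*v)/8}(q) -3/(4*(q - 1)^2 - 16)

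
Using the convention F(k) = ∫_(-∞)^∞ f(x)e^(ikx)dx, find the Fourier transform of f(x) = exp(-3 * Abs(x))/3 2/(k^2 + 9)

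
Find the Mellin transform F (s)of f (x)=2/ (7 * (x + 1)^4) gamma (s) * gamma (4 - s)/21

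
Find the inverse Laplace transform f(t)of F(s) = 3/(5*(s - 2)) 3*exp(2*t)/5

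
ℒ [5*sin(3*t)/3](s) 5/(s^2 + 9)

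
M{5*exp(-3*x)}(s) 5*gamma(s)/3^s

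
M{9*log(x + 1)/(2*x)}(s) -9*pi*csc(pi*s)/(2*s - 2)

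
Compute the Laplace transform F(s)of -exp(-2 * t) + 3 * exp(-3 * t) 3/(s + 3) - 1/(s + 2)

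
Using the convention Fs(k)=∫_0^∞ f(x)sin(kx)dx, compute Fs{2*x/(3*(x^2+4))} pi*exp(-2*k)/3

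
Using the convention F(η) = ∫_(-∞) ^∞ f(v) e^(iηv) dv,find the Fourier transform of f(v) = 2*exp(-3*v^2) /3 2*sqrt(3)*sqrt(pi)*exp(-η^2/12) /9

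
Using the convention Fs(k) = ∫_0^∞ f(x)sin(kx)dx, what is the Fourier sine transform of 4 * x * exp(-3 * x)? 24 * k/(k^2 + 9)^2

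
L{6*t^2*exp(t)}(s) 12/(s - 1)^3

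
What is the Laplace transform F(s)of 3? 3/s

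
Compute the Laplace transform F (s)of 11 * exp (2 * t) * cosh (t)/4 11 * (s - 2)/ (4 * ( (s - 2)^2 - 1))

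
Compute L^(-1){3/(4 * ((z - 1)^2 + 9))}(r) exp(r) * sin(3 * r)/4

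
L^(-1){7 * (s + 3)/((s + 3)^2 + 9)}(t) 7 * exp(-3 * t) * cos(3 * t)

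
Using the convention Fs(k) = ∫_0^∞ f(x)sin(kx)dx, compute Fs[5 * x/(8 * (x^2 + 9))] 5 * pi * exp(-3 * k)/16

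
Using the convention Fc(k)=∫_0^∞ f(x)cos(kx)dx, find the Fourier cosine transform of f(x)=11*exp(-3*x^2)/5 11*sqrt(3)*sqrt(pi)*exp(-k^2/12)/30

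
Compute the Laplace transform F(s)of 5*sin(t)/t 5*atan(1/s)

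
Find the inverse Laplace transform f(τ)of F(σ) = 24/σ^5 τ^4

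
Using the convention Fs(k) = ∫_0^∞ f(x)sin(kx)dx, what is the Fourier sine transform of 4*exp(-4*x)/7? 4*k/(7*(k^2 + 16))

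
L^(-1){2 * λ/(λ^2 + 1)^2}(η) η * sin(η)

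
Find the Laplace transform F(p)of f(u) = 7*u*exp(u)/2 7/(2*(p - 1)^2)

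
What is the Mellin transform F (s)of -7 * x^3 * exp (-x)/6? -7 * gamma (s + 3)/6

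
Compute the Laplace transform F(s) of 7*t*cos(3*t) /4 7*(s^2 - 9) /(4*(s^2 + 9) ^2) 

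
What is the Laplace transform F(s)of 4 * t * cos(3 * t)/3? 4 * (s^2 - 9)/(3 * (s^2 + 9)^2)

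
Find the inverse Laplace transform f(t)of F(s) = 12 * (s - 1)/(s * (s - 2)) 12 * exp(t) * cosh(t)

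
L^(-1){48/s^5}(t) 2 * t^4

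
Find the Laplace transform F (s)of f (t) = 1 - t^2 1/s - 2/s^3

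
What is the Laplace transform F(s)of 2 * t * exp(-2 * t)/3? 2/(3 * (s+2)^2)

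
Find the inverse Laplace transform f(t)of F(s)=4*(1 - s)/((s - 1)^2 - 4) -4*exp(t)*cosh(2*t)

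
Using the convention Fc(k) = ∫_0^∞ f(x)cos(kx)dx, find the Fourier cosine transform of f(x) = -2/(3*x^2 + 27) -pi*exp(-3*k)/9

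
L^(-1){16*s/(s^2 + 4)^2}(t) 4*t*sin(2*t)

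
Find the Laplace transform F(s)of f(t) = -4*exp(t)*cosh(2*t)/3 4*(1 - s)/(3*((s - 1)^2 - 4))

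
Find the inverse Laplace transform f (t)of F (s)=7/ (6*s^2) 7*t/6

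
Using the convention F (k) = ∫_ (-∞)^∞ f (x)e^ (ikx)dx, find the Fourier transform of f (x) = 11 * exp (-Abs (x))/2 11/ (k^2 + 1)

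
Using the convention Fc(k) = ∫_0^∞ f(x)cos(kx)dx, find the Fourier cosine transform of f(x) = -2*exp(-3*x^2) -sqrt(3)*sqrt(pi)*exp(-k^2/12)/3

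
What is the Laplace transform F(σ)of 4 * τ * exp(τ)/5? 4/(5 * (σ - 1)^2)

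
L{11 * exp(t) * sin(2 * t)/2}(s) 11/((s - 1)^2 + 4)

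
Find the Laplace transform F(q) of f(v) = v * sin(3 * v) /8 3 * q/(4 * (q^2 + 9) ^2) 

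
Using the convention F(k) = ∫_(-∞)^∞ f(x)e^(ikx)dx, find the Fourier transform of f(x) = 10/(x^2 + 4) 5*pi*exp(-2*Abs(k))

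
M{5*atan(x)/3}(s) -5*pi*sec(pi*s/2)/(6*s)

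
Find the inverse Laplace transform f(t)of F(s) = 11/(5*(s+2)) 11*exp(-2*t)/5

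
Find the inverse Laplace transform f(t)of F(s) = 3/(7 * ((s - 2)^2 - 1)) 3 * exp(2 * t) * sinh(t)/7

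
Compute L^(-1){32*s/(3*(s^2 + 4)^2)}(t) 8*t*sin(2*t)/3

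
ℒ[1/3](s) 1/(3 * s)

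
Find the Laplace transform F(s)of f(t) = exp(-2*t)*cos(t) (s + 2)/((s + 2)^2 + 1)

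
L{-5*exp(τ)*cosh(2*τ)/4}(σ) 5*(1 - σ)/(4*((σ - 1)^2-4))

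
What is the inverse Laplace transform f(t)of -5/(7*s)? -5/7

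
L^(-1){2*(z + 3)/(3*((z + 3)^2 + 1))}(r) 2*exp(-3*r)*cos(r)/3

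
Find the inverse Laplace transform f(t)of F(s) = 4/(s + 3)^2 4*t*exp(-3*t)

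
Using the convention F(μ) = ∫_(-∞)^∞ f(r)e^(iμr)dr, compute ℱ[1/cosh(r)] pi/cosh(pi*μ/2)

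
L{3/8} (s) 3/ (8 * s)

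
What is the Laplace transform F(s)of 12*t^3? 72/s^4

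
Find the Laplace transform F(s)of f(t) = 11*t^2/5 22/(5*s^3)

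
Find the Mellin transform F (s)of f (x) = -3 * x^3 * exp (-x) -3 * gamma (s+3)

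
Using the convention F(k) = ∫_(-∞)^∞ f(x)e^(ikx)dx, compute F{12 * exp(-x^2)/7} 12 * sqrt(pi) * exp(-k^2/4)/7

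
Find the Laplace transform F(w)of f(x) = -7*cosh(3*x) -7*w/(w^2 - 9)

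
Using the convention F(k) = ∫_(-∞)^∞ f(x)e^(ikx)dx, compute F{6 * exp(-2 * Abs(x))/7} 24/(7 * (k^2 + 4))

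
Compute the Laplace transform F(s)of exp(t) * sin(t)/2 1/(2 * ((s - 1)^2 + 1))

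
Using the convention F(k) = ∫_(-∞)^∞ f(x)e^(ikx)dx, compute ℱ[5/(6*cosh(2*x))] 5*pi/(12*cosh(pi*k/4))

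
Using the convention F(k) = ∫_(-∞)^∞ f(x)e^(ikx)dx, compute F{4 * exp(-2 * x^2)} 2 * sqrt(2) * sqrt(pi) * exp(-k^2/8)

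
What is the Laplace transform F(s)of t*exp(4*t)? (s - 4)^(-2)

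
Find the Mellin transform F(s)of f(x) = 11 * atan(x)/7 -11 * pi * sec(pi * s/2)/(14 * s)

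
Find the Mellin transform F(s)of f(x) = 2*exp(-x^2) gamma(s/2)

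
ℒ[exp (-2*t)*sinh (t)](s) 1/ ( (s + 2)^2 - 1)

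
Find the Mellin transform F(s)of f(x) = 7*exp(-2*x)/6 7*gamma(s)/(6*2^s)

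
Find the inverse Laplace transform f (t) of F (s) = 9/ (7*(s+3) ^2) 9*t*exp (-3*t) /7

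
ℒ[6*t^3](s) 36/s^4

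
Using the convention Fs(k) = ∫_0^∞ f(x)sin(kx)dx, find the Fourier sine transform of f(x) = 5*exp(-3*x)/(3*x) 5*atan(k/3)/3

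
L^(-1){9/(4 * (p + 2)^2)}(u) 9 * u * exp(-2 * u)/4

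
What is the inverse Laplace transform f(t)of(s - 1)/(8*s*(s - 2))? exp(t)*cosh(t)/8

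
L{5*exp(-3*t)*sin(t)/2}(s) 5/(2*((s + 3)^2 + 1))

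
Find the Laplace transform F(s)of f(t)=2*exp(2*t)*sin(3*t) 6/((s - 2)^2+9)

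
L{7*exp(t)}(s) 7/(s - 1)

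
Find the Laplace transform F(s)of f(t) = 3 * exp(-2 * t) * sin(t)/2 3/(2 * ((s + 2)^2 + 1))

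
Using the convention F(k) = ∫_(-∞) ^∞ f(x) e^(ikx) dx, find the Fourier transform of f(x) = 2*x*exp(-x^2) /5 I*sqrt(pi)*k*exp(-k^2/4) /5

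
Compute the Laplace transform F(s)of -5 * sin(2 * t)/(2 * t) -5 * atan(2/s)/2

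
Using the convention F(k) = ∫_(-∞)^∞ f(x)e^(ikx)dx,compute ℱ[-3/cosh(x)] -3*pi/cosh(pi*k/2)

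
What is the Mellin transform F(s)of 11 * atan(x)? -11 * pi * sec(pi * s/2)/(2 * s)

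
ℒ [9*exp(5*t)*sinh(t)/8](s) 9/(8*((s - 5)^2 - 1))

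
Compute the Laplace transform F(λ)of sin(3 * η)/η atan(3/λ)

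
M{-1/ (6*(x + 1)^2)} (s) pi*(s - 1)/ (6*sin (pi*s))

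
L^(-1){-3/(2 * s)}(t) -3/2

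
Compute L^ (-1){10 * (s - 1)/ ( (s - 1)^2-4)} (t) 10 * exp (t) * cosh (2 * t)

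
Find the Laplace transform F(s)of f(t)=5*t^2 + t s^(-2) + 10/s^3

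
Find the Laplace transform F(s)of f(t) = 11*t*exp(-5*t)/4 11/(4*(s + 5)^2)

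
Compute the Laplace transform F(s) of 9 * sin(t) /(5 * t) 9 * atan(1/s) /5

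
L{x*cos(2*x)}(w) (w^2 - 4)/(w^2 + 4)^2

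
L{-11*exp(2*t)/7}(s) -11/(7*s - 14)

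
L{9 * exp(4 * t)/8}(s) 9/(8 * (s - 4))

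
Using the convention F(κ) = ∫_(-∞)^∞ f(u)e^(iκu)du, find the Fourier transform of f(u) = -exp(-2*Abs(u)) -4/(κ^2 + 4)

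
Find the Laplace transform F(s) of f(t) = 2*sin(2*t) 4/(s^2+4) 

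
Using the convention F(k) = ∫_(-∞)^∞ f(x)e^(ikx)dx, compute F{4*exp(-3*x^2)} 4*sqrt(3)*sqrt(pi)*exp(-k^2/12)/3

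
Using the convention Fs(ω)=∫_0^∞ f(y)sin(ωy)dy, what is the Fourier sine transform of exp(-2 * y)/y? atan(ω/2)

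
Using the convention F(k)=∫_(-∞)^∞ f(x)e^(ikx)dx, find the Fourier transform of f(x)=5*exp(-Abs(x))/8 5/(4*(k^2 + 1))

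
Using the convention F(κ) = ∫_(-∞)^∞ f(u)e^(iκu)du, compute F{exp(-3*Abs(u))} 6/(κ^2 + 9)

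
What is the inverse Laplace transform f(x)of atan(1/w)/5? sin(x)/(5 * x)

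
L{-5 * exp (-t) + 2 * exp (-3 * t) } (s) 2/ (s + 3)-5/ (s + 1) 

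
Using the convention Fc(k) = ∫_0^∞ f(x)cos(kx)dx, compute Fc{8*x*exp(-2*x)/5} 8*(4 - k^2)/(5*(k^2 + 4)^2)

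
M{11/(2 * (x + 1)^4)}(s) 11 * gamma(s) * gamma(4 - s)/12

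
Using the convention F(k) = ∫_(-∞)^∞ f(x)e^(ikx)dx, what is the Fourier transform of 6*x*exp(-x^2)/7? 3*I*sqrt(pi)*k*exp(-k^2/4)/7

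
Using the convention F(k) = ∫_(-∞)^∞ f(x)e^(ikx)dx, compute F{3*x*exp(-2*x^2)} 3*sqrt(2)*I*sqrt(pi)*k*exp(-k^2/8)/8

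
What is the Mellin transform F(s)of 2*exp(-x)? 2*gamma(s)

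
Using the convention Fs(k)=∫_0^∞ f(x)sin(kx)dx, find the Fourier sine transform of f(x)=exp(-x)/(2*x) atan(k)/2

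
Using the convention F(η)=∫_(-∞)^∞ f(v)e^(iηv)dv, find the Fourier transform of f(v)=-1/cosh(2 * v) -pi/(2 * cosh(pi * η/4))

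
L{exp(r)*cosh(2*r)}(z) (z - 1)/((z - 1)^2 - 4)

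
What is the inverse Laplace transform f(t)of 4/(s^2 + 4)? 2*sin(2*t)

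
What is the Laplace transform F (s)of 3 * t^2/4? 3/ (2 * s^3)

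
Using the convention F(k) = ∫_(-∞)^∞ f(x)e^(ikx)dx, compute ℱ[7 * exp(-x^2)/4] 7 * sqrt(pi) * exp(-k^2/4)/4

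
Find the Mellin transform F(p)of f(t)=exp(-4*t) gamma(p)/4^p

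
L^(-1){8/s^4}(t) 4*t^3/3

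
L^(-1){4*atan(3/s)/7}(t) 4*sin(3*t)/(7*t)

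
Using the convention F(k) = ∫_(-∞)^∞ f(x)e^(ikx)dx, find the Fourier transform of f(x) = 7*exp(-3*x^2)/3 7*sqrt(3)*sqrt(pi)*exp(-k^2/12)/9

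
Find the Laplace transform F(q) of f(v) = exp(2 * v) 1/(q - 2) 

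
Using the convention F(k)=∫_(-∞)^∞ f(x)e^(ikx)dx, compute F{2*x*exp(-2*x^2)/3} sqrt(2)*I*sqrt(pi)*k*exp(-k^2/8)/12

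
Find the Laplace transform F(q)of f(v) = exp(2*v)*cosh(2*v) (q - 2)/(q*(q - 4))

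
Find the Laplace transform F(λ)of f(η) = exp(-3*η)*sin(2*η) 2/((λ + 3)^2 + 4)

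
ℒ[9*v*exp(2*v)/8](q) 9/(8*(q - 2)^2)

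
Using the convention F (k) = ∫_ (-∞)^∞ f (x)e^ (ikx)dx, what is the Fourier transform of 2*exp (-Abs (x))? 4/ (k^2 + 1)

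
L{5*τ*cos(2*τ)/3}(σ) 5*(σ^2 - 4)/(3*(σ^2 + 4)^2)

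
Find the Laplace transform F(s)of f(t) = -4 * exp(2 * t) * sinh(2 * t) -8/(s * (s - 4))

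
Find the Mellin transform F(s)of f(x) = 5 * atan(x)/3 -5 * pi * sec(pi * s/2)/(6 * s)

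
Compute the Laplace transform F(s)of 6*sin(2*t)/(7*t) 6*atan(2/s)/7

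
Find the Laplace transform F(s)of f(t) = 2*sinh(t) 2/(s^2-1)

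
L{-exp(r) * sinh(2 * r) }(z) -2/((z - 1) ^2 - 4) 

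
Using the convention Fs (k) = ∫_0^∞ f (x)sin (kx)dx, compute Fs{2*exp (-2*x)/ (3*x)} 2*atan (k/2)/3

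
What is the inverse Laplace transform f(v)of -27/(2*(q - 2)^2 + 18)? -9*exp(2*v)*sin(3*v)/2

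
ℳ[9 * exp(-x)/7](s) 9 * gamma(s)/7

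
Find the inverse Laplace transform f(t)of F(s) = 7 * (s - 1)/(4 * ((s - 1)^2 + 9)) 7 * exp(t) * cos(3 * t)/4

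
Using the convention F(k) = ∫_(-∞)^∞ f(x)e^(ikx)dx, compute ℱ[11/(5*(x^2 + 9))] 11*pi*exp(-3*Abs(k))/15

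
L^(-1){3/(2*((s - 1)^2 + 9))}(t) exp(t)*sin(3*t)/2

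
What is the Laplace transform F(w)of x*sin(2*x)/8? w/(2*(w^2 + 4)^2)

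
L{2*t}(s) 2/s^2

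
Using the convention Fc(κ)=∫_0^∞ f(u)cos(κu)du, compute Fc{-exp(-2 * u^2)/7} -sqrt(2) * sqrt(pi) * exp(-κ^2/8)/28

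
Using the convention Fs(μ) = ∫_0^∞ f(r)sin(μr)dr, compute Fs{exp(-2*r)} μ/(μ^2 + 4)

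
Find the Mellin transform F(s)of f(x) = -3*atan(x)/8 3*pi*sec(pi*s/2)/(16*s)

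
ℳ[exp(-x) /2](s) gamma(s) /2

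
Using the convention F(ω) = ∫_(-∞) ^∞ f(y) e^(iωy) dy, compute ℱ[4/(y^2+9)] 4*pi*exp(-3*Abs(ω) ) /3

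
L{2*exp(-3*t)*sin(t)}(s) 2/((s + 3)^2 + 1)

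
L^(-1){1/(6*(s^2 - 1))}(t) sinh(t)/6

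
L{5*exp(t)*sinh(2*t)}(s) 10/((s - 1)^2 - 4)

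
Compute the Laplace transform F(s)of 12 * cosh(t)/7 12 * s/(7 * (s^2 - 1))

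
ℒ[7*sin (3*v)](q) 21/ (q^2 + 9)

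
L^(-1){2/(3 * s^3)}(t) t^2/3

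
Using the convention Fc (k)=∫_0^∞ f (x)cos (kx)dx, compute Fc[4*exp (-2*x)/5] 8/ (5*(k^2 + 4))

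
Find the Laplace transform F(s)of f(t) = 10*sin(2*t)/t 10*atan(2/s)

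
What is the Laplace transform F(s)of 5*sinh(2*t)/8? 5/(4*(s^2 - 4))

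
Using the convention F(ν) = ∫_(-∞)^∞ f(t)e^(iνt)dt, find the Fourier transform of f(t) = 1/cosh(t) pi/cosh(pi*ν/2)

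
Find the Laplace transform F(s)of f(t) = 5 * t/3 5/(3 * s^2)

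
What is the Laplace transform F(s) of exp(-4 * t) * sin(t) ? 1/((s + 4) ^2 + 1) 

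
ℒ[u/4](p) 1/ (4 * p^2)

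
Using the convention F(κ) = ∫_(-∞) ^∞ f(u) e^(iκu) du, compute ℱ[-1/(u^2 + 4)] -pi * exp(-2 * Abs(κ) ) /2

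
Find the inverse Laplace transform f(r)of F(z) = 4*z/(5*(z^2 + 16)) 4*cos(4*r)/5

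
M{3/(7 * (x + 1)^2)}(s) -3 * pi * (s - 1)/(7 * sin(pi * s))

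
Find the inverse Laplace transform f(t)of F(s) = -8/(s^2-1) -8 * sinh(t)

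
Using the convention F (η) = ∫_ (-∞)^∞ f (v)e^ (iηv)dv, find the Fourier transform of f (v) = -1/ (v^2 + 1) -pi*exp (-Abs (η))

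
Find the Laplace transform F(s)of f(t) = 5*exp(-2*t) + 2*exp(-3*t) 2/(s + 3) + 5/(s + 2)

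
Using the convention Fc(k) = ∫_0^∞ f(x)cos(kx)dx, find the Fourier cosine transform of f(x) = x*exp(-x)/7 (1 - k^2)/(7*(k^2+1)^2)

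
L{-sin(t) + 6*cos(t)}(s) 6*s/(s^2 + 1) - 1/(s^2 + 1)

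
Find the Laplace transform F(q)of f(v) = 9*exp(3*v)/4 9/(4*(q - 3))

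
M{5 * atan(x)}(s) -5 * pi * sec(pi * s/2)/(2 * s)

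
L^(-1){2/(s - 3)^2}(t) 2 * t * exp(3 * t)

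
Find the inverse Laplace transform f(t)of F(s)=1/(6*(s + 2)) exp(-2*t)/6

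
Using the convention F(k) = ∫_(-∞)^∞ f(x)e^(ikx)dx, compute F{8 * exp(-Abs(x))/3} 16/(3 * (k^2 + 1))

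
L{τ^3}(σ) 6/σ^4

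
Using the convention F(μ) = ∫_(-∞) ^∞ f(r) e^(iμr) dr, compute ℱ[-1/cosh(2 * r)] -pi/(2 * cosh(pi * μ/4) ) 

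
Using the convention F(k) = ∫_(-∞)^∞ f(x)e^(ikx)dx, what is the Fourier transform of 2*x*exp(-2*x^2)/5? sqrt(2)*I*sqrt(pi)*k*exp(-k^2/8)/20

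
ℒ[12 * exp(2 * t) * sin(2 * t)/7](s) 24/(7 * ((s - 2)^2+4))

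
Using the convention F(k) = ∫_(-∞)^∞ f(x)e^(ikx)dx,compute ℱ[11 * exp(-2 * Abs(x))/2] 22/(k^2 + 4)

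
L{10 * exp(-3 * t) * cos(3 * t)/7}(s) 10 * (s + 3)/(7 * ((s + 3)^2 + 9))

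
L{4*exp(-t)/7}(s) 4/(7*(s + 1))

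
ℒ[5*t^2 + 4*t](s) 10/s^3 + 4/s^2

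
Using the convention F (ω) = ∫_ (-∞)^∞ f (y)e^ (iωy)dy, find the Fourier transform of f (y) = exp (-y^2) sqrt (pi)*exp (-ω^2/4)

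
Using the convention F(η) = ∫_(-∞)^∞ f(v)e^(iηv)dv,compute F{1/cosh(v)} pi/cosh(pi * η/2)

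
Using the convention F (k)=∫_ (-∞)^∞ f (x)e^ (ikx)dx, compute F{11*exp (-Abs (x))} 22/ (k^2 + 1)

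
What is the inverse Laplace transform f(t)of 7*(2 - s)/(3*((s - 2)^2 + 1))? -7*exp(2*t)*cos(t)/3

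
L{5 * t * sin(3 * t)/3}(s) 10 * s/(s^2 + 9)^2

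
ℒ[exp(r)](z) 1/(z - 1)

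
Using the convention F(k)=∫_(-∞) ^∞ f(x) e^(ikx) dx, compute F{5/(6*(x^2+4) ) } 5*pi*exp(-2*Abs(k) ) /12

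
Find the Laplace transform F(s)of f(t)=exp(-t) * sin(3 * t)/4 3/(4 * ((s + 1)^2 + 9))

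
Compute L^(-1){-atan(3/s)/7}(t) -sin(3 * t)/(7 * t)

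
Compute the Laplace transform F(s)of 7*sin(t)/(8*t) 7*atan(1/s)/8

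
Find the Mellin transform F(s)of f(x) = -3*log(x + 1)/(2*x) 3*pi*csc(pi*s)/(2*(s - 1))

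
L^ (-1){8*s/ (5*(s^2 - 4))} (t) 8*cosh (2*t)/5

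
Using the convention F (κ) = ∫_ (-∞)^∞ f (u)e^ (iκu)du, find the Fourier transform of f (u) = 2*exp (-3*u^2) 2*sqrt (3)*sqrt (pi)*exp (-κ^2/12)/3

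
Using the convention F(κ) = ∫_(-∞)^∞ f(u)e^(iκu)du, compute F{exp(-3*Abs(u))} 6/(κ^2 + 9)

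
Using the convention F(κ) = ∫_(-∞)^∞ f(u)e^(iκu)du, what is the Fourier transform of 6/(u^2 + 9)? 2*pi*exp(-3*Abs(κ))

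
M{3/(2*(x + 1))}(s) 3*pi*csc(pi*s)/2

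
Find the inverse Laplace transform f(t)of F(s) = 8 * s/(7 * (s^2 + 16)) 8 * cos(4 * t)/7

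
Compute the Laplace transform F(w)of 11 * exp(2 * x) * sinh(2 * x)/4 11/(2 * w * (w - 4))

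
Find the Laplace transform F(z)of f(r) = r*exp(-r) (z + 1)^(-2)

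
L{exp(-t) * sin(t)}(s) 1/((s + 1)^2 + 1)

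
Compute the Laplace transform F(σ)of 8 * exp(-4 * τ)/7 8/(7 * (σ + 4))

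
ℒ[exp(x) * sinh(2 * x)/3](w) 2/(3 * ((w - 1)^2-4))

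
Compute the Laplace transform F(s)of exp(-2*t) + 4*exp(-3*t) 4/(s + 3) + 1/(s + 2)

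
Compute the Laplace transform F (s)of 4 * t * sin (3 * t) 24 * s/ (s^2 + 9)^2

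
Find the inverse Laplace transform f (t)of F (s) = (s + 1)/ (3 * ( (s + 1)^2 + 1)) exp (-t) * cos (t)/3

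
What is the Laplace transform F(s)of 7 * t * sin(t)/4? 7 * s/(2 * (s^2 + 1)^2)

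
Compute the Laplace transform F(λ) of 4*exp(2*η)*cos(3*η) 4*(λ - 2) /((λ - 2) ^2 + 9) 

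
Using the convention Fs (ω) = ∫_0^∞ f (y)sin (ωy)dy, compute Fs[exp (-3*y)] ω/ (ω^2 + 9)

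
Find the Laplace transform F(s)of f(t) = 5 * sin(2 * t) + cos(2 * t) s/(s^2 + 4) + 10/(s^2 + 4)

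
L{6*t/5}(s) 6/(5*s^2)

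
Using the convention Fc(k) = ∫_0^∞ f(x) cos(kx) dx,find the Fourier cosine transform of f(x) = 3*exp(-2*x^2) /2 3*sqrt(2)*sqrt(pi)*exp(-k^2/8) /8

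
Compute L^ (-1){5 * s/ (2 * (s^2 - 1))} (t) 5 * cosh (t)/2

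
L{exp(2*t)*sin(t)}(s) 1/((s - 2)^2 + 1)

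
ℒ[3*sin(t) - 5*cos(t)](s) 3/(s^2 + 1) - 5*s/(s^2 + 1)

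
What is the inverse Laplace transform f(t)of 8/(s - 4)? 8*exp(4*t)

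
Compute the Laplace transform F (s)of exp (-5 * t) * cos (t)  (s + 5)/ ( (s + 5)^2 + 1)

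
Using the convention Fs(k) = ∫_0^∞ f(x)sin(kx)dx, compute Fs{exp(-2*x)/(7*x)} atan(k/2)/7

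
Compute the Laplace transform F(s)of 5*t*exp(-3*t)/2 5/(2*(s + 3)^2)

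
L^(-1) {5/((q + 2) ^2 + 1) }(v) 5 * exp(-2 * v) * sin(v) 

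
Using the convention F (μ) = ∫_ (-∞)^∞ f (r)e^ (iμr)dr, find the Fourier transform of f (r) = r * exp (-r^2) I * sqrt (pi) * μ * exp (-μ^2/4)/2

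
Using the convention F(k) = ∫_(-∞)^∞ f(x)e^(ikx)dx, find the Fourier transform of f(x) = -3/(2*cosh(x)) -3*pi/(2*cosh(pi*k/2))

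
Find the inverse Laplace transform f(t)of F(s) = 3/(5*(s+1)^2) 3*t*exp(-t)/5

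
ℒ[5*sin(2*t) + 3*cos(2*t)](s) 3*s/(s^2 + 4) + 10/(s^2 + 4)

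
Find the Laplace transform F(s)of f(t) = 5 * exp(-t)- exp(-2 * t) 5/(s + 1) - 1/(s + 2)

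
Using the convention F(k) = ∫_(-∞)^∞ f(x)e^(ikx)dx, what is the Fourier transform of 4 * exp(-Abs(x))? 8/(k^2 + 1)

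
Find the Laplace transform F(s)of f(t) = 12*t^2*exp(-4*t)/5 24/(5*(s + 4)^3)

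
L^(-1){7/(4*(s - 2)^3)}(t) 7*t^2*exp(2*t)/8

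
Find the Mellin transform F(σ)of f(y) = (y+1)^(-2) (-pi*σ+pi)/sin(pi*σ)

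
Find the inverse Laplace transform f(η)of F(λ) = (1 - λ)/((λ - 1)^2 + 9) -exp(η) * cos(3 * η)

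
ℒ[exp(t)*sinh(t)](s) 1/(s*(s - 2))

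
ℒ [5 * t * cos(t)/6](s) 5 * (s^2 - 1)/(6 * (s^2+1)^2)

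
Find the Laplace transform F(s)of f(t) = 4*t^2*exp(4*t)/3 8/(3*(s - 4)^3)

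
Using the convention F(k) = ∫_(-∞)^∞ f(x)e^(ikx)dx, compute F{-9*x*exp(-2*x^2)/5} -9*sqrt(2)*I*sqrt(pi)*k*exp(-k^2/8)/40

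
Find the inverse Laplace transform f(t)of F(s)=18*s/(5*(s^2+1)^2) 9*t*sin(t)/5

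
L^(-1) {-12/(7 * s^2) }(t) -12 * t/7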